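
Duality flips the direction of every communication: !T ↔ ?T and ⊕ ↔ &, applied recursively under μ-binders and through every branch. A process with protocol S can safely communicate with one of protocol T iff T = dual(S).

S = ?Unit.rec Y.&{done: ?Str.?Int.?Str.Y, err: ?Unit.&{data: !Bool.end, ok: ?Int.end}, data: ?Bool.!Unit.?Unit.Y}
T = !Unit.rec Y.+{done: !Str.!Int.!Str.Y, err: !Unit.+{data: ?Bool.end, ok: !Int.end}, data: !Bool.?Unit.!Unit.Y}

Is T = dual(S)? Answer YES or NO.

?Unit ‖ !Unit  ok
  rec Y ‖ rec Y  ok (binder kept)
    &{done,err,data} ‖ +{done,err,data}  ok same labels
      [done]
        ?Str ‖ !Str  ok
          ?Int ‖ !Int  ok
            ?Str ‖ !Str  ok
              Y ‖ Y  ok
      [err]
        ?Unit ‖ !Unit  ok
          &{data,ok} ‖ +{data,ok}  ok same labels
            [data]
              !Bool ‖ ?Bool  ok
                end ‖ end  ok
            [ok]
              ?Int ‖ !Int  ok
                end ‖ end  ok
      [data]
        ?Bool ‖ !Bool  ok
          !Unit ‖ ?Unit  ok
            ?Unit ‖ !Unit  ok
              Y ‖ Y  ok

YES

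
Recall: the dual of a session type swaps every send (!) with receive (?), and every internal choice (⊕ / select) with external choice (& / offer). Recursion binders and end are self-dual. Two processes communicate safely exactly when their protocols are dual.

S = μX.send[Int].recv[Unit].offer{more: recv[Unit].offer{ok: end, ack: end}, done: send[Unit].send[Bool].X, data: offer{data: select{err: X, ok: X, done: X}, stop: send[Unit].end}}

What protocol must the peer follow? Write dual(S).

μX.recv[Int].send[Unit].select{more: send[Unit].select{ok: end, ack: end}, done: recv[Unit].recv[Bool].X, data: select{data: offer{err: X, ok: X, done: X}, stop: recv[Unit].end}}

μX = μX  (rec unchanged)
  send[Int] = recv[Int]
    recv[Unit] = send[Unit]
      offer{more,done,data} = select{more,done,data}  (offer→select)
        case more:
          recv[Unit] = send[Unit]
            offer{ok,ack} = select{ok,ack}  (offer→select)
              case ok:
                end self-dual
              case ack:
                end self-dual
        case done:
          send[Unit] = recv[Unit]
            send[Bool] = recv[Bool]
              X self-dual
        case data:
          offer{data,stop} = select{data,stop}  (offer→select)
            case data:
              select{err,ok,done} = offer{err,ok,done}  (⊕→&)
                case err:
                  X self-dual
                case ok:
                  X self-dual
                case done:
                  X self-dual
            case stop:
              send[Unit] = recv[Unit]
                end self-dual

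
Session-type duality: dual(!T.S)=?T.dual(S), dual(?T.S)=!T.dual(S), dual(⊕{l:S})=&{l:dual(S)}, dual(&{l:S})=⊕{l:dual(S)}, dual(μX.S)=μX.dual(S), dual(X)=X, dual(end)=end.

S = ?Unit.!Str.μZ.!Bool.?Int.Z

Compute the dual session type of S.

!Unit.?Str.μZ.?Bool.!Int.Z

?Unit → !Unit
  !Str → ?Str
    μZ → μZ  (binder kept)
      !Bool → ?Bool
        ?Int → !Int
          Z ↦ Z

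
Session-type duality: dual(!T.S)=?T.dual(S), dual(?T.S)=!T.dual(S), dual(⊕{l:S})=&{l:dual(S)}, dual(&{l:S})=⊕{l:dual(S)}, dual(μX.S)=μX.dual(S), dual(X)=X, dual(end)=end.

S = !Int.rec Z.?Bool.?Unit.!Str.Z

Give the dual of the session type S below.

?Int.rec Z.!Bool.!Unit.?Str.Z

!Int = ?Int
  rec Z = rec Z  (μ self-dual)
    ?Bool = !Bool
      ?Unit = !Unit
        !Str = ?Str
          dual(Z) = Z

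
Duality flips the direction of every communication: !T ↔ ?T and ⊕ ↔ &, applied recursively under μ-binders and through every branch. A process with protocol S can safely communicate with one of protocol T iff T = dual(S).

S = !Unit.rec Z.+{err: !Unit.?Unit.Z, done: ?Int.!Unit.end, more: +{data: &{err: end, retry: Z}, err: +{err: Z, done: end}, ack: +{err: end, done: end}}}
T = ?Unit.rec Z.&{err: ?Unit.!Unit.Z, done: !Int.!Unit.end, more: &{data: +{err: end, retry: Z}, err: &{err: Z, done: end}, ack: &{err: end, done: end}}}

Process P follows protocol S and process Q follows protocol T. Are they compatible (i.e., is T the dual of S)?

!Unit ‖ ?Unit  ✓
  rec Z ‖ rec Z  ✓ (binder kept)
    +{err,done,more} ‖ &{err,done,more}  ✓ label sets agree
      [err]
        !Unit ‖ ?Unit  ✓
          ?Unit ‖ !Unit  ✓
            Z ‖ Z  ✓
      [done]
        ?Int ‖ !Int  ✓
          !Unit ‖ !Unit  ✗ same direction on both sides — not dual

NO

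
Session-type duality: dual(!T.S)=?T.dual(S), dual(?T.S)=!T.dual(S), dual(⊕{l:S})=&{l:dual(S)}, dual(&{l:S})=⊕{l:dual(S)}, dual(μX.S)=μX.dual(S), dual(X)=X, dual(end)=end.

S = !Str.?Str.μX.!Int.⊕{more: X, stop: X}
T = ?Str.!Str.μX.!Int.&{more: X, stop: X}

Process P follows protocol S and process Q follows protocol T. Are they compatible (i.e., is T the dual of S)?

!Str | ?Str  match
  ?Str | !Str  match
    μX | μX  match (μ self-dual)
      !Int | !Int  ✗ same direction on both sides — not dual

NO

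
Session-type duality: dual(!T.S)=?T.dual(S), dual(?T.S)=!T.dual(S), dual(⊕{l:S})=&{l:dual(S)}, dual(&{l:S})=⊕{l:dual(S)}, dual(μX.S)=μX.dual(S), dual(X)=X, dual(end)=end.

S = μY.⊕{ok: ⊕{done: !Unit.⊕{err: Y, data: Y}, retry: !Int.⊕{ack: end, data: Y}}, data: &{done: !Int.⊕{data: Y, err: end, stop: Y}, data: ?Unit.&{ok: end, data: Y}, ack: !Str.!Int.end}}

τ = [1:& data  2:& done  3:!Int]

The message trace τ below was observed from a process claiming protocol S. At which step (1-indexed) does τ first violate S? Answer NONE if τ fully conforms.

step 1: got & data, protocol expects ⊕ ok or ⊕ data  ✗

1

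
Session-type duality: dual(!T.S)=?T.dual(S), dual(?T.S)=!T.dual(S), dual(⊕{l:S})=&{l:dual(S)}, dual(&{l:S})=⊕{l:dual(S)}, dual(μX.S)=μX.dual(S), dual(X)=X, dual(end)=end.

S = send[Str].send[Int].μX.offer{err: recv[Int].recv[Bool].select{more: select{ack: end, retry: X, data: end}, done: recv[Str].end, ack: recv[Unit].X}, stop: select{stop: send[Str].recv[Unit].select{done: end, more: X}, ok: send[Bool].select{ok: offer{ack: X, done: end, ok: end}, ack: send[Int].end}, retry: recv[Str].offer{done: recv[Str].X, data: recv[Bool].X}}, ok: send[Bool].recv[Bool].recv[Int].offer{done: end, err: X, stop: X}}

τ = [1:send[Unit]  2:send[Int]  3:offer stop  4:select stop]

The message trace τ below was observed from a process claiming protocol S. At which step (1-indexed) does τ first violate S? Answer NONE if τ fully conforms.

1

[1] got send[Unit], protocol expects send[Str]  ✗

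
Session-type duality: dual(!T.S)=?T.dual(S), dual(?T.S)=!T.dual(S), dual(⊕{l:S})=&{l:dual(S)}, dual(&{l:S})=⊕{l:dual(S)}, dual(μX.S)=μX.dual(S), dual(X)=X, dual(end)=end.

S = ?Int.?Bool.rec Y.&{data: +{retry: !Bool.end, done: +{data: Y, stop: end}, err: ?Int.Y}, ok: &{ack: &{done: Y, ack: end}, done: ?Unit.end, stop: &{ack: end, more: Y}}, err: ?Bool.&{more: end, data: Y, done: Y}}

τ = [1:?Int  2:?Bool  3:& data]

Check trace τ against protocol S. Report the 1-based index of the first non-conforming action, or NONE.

NONE

@1 ?Int  ✓  cont: ?Bool.rec Y.…
@2 ?Bool  ✓  cont: rec Y.…
@3 & data  ✓  cont: +{retry: !Bool.end, done: +{data: rec Y.…, stop: end}, err: ?Int.rec Y.…}
trace exhausted — no violation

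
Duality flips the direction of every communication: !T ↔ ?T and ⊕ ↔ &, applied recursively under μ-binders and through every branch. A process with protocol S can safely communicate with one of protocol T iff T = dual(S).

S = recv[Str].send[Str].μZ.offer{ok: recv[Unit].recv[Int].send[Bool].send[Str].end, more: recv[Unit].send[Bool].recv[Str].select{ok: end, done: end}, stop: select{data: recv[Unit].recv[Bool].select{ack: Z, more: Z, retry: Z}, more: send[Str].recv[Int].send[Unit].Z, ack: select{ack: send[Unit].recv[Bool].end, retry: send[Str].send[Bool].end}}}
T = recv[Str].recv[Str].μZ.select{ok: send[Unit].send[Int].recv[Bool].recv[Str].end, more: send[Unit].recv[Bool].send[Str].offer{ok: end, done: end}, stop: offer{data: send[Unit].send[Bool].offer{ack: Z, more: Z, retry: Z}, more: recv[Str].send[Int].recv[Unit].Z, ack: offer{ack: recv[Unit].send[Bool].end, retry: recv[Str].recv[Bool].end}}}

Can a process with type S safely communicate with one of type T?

NO

recv[Str] ‖ recv[Str]  ✗ same direction on both sides — not dual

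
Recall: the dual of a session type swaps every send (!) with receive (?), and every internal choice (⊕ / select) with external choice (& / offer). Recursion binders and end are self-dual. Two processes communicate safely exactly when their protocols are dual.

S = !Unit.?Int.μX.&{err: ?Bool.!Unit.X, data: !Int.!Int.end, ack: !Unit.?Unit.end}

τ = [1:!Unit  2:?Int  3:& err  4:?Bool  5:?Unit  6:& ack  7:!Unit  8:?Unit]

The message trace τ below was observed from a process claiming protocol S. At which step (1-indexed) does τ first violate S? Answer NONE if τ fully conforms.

5

step 1: !Unit  ✓  state: ?Int.μX.…
step 2: ?Int  ✓  state: μX.…
step 3: & err  ✓  state: ?Bool.!Unit.μX.…
step 4: ?Bool  ✓  state: !Unit.μX.…
step 5: got ?Unit, protocol expects !Unit  ✗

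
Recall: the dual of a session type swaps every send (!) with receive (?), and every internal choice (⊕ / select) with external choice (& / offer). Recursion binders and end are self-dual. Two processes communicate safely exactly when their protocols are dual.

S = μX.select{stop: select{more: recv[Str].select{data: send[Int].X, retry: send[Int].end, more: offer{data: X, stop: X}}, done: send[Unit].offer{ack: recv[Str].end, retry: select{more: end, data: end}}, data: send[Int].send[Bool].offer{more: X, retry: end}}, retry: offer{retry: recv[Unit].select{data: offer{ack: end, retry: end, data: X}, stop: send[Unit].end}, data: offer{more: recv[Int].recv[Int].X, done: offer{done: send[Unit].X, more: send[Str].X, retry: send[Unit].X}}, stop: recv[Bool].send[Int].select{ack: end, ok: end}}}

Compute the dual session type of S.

μX = μX  (μ self-dual)
  select{stop,retry} = offer{stop,retry}  (internal→external)
    case stop:
      select{more,done,data} = offer{more,done,data}  (internal→external)
        case more:
          recv[Str] = send[Str]
            select{data,retry,more} = offer{data,retry,more}  (internal→external)
              case data:
                send[Int] = recv[Int]
                  X ↦ X
              case retry:
                send[Int] = recv[Int]
                  end ↦ end
              case more:
                offer{data,stop} = select{data,stop}  (offer→select)
                  case data:
                    X ↦ X
                  case stop:
                    X ↦ X
        case done:
          send[Unit] = recv[Unit]
            offer{ack,retry} = select{ack,retry}  (offer→select)
              case ack:
                recv[Str] = send[Str]
                  end ↦ end
              case retry:
                select{more,data} = offer{more,data}  (internal→external)
                  case more:
                    end ↦ end
                  case data:
                    end ↦ end
        case data:
          send[Int] = recv[Int]
            send[Bool] = recv[Bool]
              offer{more,retry} = select{more,retry}  (offer→select)
                case more:
                  X ↦ X
                case retry:
                  end ↦ end
    case retry:
      offer{retry,data,stop} = select{retry,data,stop}  (offer→select)
        case retry:
          recv[Unit] = send[Unit]
            select{data,stop} = offer{data,stop}  (internal→external)
              case data:
                offer{ack,retry,data} = select{ack,retry,data}  (offer→select)
                  case ack:
                    end ↦ end
                  case retry:
                    end ↦ end
                  case data:
                    X ↦ X
              case stop:
                send[Unit] = recv[Unit]
                  end ↦ end
        case data:
          offer{more,done} = select{more,done}  (offer→select)
            case more:
              recv[Int] = send[Int]
                recv[Int] = send[Int]
                  X ↦ X
            case done:
              offer{done,more,retry} = select{done,more,retry}  (offer→select)
                case done:
                  send[Unit] = recv[Unit]
                    X ↦ X
                case more:
                  send[Str] = recv[Str]
                    X ↦ X
                case retry:
                  send[Unit] = recv[Unit]
                    X ↦ X
        case stop:
          recv[Bool] = send[Bool]
            send[Int] = recv[Int]
              select{ack,ok} = offer{ack,ok}  (internal→external)
                case ack:
                  end ↦ end
                case ok:
                  end ↦ end

μX.offer{stop: offer{more: send[Str].offer{data: recv[Int].X, retry: recv[Int].end, more: select{data: X, stop: X}}, done: recv[Unit].select{ack: send[Str].end, retry: offer{more: end, data: end}}, data: recv[Int].recv[Bool].select{more: X, retry: end}}, retry: select{retry: send[Unit].offer{data: select{ack: end, retry: end, data: X}, stop: recv[Unit].end}, data: select{more: send[Int].send[Int].X, done: select{done: recv[Unit].X, more: recv[Str].X, retry: recv[Unit].X}}, stop: send[Bool].recv[Int].offer{ack: end, ok: end}}}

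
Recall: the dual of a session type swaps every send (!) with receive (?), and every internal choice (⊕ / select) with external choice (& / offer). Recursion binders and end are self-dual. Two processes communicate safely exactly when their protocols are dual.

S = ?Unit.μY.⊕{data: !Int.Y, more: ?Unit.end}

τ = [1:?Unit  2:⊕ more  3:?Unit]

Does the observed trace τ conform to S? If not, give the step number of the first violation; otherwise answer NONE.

step 1: ?Unit  ok  residual = μY.…
step 2: ⊕ more  ok  residual = ?Unit.end
step 3: ?Unit  ok  residual = end
all 3 steps conform

NONE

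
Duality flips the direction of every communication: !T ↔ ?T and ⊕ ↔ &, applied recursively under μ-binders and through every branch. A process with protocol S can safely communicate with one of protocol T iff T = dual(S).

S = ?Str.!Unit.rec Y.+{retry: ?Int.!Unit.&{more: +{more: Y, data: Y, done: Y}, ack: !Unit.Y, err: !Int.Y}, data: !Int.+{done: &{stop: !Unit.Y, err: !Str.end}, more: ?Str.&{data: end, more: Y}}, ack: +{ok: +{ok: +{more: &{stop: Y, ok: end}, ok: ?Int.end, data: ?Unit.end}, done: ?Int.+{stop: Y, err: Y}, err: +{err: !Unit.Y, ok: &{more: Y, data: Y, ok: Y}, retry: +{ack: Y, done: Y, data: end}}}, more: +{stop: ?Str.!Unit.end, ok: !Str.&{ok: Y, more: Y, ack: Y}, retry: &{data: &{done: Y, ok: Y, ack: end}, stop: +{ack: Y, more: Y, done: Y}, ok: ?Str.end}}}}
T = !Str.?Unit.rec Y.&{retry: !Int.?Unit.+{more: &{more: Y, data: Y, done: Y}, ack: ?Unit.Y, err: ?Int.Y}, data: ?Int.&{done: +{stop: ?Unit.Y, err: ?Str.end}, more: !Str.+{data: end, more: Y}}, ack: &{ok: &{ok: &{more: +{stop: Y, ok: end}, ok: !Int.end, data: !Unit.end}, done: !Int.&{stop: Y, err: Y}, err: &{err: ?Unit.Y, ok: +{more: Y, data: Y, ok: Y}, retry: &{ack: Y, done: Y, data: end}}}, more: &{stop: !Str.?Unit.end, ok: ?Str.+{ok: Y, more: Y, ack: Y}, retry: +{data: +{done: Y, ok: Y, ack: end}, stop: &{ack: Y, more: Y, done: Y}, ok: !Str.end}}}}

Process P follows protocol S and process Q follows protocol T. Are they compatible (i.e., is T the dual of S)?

YES

?Str | !Str  ✓
  !Unit | ?Unit  ✓
    rec Y | rec Y  ✓ (rec unchanged)
      +{retry,data,ack} | &{retry,data,ack}  ✓ label sets agree
        [retry]
          ?Int | !Int  ✓
            !Unit | ?Unit  ✓
              &{more,ack,err} | +{more,ack,err}  ✓ label sets agree
                [more]
                  +{more,data,done} | &{more,data,done}  ✓ label sets agree
                    [more]
                      Y | Y  ✓
                    [data]
                      Y | Y  ✓
                    [done]
                      Y | Y  ✓
                [ack]
                  !Unit | ?Unit  ✓
                    Y | Y  ✓
                [err]
                  !Int | ?Int  ✓
                    Y | Y  ✓
        [data]
          !Int | ?Int  ✓
            +{done,more} | &{done,more}  ✓ label sets agree
              [done]
                &{stop,err} | +{stop,err}  ✓ label sets agree
                  [stop]
                    !Unit | ?Unit  ✓
                      Y | Y  ✓
                  [err]
                    !Str | ?Str  ✓
                      end | end  ✓
              [more]
                ?Str | !Str  ✓
                  &{data,more} | +{data,more}  ✓ label sets agree
                    [data]
                      end | end  ✓
                    [more]
                      Y | Y  ✓
        [ack]
          +{ok,more} | &{ok,more}  ✓ label sets agree
            [ok]
              +{ok,done,err} | &{ok,done,err}  ✓ label sets agree
                [ok]
                  +{more,ok,data} | &{more,ok,data}  ✓ label sets agree
                    [more]
                      &{stop,ok} | +{stop,ok}  ✓ label sets agree
                        [stop]
                          Y | Y  ✓
                        [ok]
                          end | end  ✓
                    [ok]
                      ?Int | !Int  ✓
                        end | end  ✓
                    [data]
                      ?Unit | !Unit  ✓
                        end | end  ✓
                [done]
                  ?Int | !Int  ✓
                    +{stop,err} | &{stop,err}  ✓ label sets agree
                      [stop]
                        Y | Y  ✓
                      [err]
                        Y | Y  ✓
                [err]
                  +{err,ok,retry} | &{err,ok,retry}  ✓ label sets agree
                    [err]
                      !Unit | ?Unit  ✓
                        Y | Y  ✓
                    [ok]
                      &{more,data,ok} | +{more,data,ok}  ✓ label sets agree
                        [more]
                          Y | Y  ✓
                        [data]
                          Y | Y  ✓
                        [ok]
                          Y | Y  ✓
                    [retry]
                      +{ack,done,data} | &{ack,done,data}  ✓ label sets agree
                        [ack]
                          Y | Y  ✓
                        [done]
                          Y | Y  ✓
                        [data]
                          end | end  ✓
            [more]
              +{stop,ok,retry} | &{stop,ok,retry}  ✓ label sets agree
                [stop]
                  ?Str | !Str  ✓
                    !Unit | ?Unit  ✓
                      end | end  ✓
                [ok]
                  !Str | ?Str  ✓
                    &{ok,more,ack} | +{ok,more,ack}  ✓ label sets agree
                      [ok]
                        Y | Y  ✓
                      [more]
                        Y | Y  ✓
                      [ack]
                        Y | Y  ✓
                [retry]
                  &{data,stop,ok} | +{data,stop,ok}  ✓ label sets agree
                    [data]
                      &{done,ok,ack} | +{done,ok,ack}  ✓ label sets agree
                        [done]
                          Y | Y  ✓
                        [ok]
                          Y | Y  ✓
                        [ack]
                          end | end  ✓
                    [stop]
                      +{ack,more,done} | &{ack,more,done}  ✓ label sets agree
                        [ack]
                          Y | Y  ✓
                        [more]
                          Y | Y  ✓
                        [done]
                          Y | Y  ✓
                    [ok]
                      ?Str | !Str  ✓
                        end | end  ✓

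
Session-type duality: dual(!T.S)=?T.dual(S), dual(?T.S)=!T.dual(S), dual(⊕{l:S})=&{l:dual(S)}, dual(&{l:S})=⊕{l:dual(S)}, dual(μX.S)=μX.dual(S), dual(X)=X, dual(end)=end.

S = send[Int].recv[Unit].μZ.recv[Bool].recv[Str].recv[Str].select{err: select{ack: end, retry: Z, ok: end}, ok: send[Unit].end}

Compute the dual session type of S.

send[Int] ↦ recv[Int]
  recv[Unit] ↦ send[Unit]
    μZ ↦ μZ  (rec unchanged)
      recv[Bool] ↦ send[Bool]
        recv[Str] ↦ send[Str]
          recv[Str] ↦ send[Str]
            select{err,ok} ↦ offer{err,ok}  (⊕→&)
              case err:
                select{ack,retry,ok} ↦ offer{ack,retry,ok}  (⊕→&)
                  case ack:
                    end self-dual
                  case retry:
                    Z self-dual
                  case ok:
                    end self-dual
              case ok:
                send[Unit] ↦ recv[Unit]
                  end self-dual

recv[Int].send[Unit].μZ.send[Bool].send[Str].send[Str].offer{err: offer{ack: end, retry: Z, ok: end}, ok: recv[Unit].end}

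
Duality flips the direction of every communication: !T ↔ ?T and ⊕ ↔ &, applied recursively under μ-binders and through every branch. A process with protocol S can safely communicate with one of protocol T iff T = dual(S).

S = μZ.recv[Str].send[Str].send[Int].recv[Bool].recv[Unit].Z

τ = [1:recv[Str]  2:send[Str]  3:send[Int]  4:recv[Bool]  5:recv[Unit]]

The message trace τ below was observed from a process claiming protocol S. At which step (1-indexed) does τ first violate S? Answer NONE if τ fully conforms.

@1 recv[Str]  ✓  state: send[Str].send[Int].recv[Bool].recv[Unit].μZ.…
@2 send[Str]  ✓  state: send[Int].recv[Bool].recv[Unit].μZ.…
@3 send[Int]  ✓  state: recv[Bool].recv[Unit].μZ.…
@4 recv[Bool]  ✓  state: recv[Unit].μZ.…
@5 recv[Unit]  ✓  state: μZ.…
all 5 steps conform

NONE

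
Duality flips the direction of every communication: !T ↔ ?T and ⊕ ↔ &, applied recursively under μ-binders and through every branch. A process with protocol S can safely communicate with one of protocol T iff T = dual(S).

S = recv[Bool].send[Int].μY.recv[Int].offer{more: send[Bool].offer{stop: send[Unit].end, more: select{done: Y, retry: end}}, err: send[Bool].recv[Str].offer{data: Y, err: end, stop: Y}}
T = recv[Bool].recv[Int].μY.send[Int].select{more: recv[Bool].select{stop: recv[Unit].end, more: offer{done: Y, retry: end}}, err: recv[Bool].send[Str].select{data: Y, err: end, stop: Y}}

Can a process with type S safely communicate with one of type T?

recv[Bool] vs recv[Bool]  ✗ same direction on both sides — not dual

NO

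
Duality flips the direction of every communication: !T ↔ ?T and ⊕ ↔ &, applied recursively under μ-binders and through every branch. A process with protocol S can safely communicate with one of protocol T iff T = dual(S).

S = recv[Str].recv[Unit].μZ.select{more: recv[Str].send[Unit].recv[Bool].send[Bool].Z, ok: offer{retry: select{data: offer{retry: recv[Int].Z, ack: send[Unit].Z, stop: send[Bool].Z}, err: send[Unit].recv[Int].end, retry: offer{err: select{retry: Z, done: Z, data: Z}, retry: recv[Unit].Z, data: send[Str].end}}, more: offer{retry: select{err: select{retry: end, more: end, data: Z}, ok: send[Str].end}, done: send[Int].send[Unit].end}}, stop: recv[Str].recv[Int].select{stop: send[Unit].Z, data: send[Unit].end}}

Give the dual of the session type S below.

send[Str].send[Unit].μZ.offer{more: send[Str].recv[Unit].send[Bool].recv[Bool].Z, ok: select{retry: offer{data: select{retry: send[Int].Z, ack: recv[Unit].Z, stop: recv[Bool].Z}, err: recv[Unit].send[Int].end, retry: select{err: offer{retry: Z, done: Z, data: Z}, retry: send[Unit].Z, data: recv[Str].end}}, more: select{retry: offer{err: offer{retry: end, more: end, data: Z}, ok: recv[Str].end}, done: recv[Int].recv[Unit].end}}, stop: send[Str].send[Int].offer{stop: recv[Unit].Z, data: recv[Unit].end}}

recv[Str] ↦ send[Str]
  recv[Unit] ↦ send[Unit]
    μZ ↦ μZ  (binder kept)
      select{more,ok,stop} ↦ offer{more,ok,stop}  (internal→external)
        case more:
          recv[Str] ↦ send[Str]
            send[Unit] ↦ recv[Unit]
              recv[Bool] ↦ send[Bool]
                send[Bool] ↦ recv[Bool]
                  Z self-dual
        case ok:
          offer{retry,more} ↦ select{retry,more}  (&→⊕)
            case retry:
              select{data,err,retry} ↦ offer{data,err,retry}  (internal→external)
                case data:
                  offer{retry,ack,stop} ↦ select{retry,ack,stop}  (&→⊕)
                    case retry:
                      recv[Int] ↦ send[Int]
                        Z self-dual
                    case ack:
                      send[Unit] ↦ recv[Unit]
                        Z self-dual
                    case stop:
                      send[Bool] ↦ recv[Bool]
                        Z self-dual
                case err:
                  send[Unit] ↦ recv[Unit]
                    recv[Int] ↦ send[Int]
                      end self-dual
                case retry:
                  offer{err,retry,data} ↦ select{err,retry,data}  (&→⊕)
                    case err:
                      select{retry,done,data} ↦ offer{retry,done,data}  (internal→external)
                        case retry:
                          Z self-dual
                        case done:
                          Z self-dual
                        case data:
                          Z self-dual
                    case retry:
                      recv[Unit] ↦ send[Unit]
                        Z self-dual
                    case data:
                      send[Str] ↦ recv[Str]
                        end self-dual
            case more:
              offer{retry,done} ↦ select{retry,done}  (&→⊕)
                case retry:
                  select{err,ok} ↦ offer{err,ok}  (internal→external)
                    case err:
                      select{retry,more,data} ↦ offer{retry,more,data}  (internal→external)
                        case retry:
                          end self-dual
                        case more:
                          end self-dual
                        case data:
                          Z self-dual
                    case ok:
                      send[Str] ↦ recv[Str]
                        end self-dual
                case done:
                  send[Int] ↦ recv[Int]
                    send[Unit] ↦ recv[Unit]
                      end self-dual
        case stop:
          recv[Str] ↦ send[Str]
            recv[Int] ↦ send[Int]
              select{stop,data} ↦ offer{stop,data}  (internal→external)
                case stop:
                  send[Unit] ↦ recv[Unit]
                    Z self-dual
                case data:
                  send[Unit] ↦ recv[Unit]
                    end self-dual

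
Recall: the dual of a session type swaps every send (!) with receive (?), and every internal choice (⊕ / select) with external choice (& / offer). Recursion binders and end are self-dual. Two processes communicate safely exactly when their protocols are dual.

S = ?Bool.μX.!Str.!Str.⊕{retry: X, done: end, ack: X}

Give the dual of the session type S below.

?Bool = !Bool
  μX = μX  (μ self-dual)
    !Str = ?Str
      !Str = ?Str
        ⊕{retry,done,ack} = &{retry,done,ack}  (select→offer)
          • retry:
            X self-dual
          • done:
            end self-dual
          • ack:
            X self-dual

!Bool.μX.?Str.?Str.&{retry: X, done: end, ack: X}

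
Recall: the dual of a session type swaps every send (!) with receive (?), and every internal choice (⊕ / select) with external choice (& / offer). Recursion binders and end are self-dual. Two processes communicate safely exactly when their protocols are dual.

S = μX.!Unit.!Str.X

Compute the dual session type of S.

μX ↦ μX  (rec unchanged)
  !Unit ↦ ?Unit
    !Str ↦ ?Str
      dual(X) = X

μX.?Unit.?Str.X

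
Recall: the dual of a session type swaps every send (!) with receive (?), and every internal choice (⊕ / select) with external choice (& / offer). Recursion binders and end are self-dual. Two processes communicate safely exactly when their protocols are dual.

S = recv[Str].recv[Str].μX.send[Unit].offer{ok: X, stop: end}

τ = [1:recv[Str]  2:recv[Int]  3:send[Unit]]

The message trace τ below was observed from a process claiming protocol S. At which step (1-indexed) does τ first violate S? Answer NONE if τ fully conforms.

step 1: recv[Str]  ✓  residual = recv[Str].μX.…
step 2: got recv[Int], protocol expects recv[Str]  ✗

2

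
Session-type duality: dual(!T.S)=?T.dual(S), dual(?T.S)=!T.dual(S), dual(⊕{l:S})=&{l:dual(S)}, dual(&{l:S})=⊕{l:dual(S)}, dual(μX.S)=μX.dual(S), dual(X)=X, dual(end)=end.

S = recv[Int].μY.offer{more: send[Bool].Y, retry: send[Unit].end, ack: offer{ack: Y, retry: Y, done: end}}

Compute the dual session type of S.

recv[Int] ↦ send[Int]
  μY ↦ μY  (binder kept)
    offer{more,retry,ack} ↦ select{more,retry,ack}  (offer→select)
      • more:
        send[Bool] ↦ recv[Bool]
          Y ↦ Y
      • retry:
        send[Unit] ↦ recv[Unit]
          end ↦ end
      • ack:
        offer{ack,retry,done} ↦ select{ack,retry,done}  (offer→select)
          • ack:
            Y ↦ Y
          • retry:
            Y ↦ Y
          • done:
            end ↦ end

send[Int].μY.select{more: recv[Bool].Y, retry: recv[Unit].end, ack: select{ack: Y, retry: Y, done: end}}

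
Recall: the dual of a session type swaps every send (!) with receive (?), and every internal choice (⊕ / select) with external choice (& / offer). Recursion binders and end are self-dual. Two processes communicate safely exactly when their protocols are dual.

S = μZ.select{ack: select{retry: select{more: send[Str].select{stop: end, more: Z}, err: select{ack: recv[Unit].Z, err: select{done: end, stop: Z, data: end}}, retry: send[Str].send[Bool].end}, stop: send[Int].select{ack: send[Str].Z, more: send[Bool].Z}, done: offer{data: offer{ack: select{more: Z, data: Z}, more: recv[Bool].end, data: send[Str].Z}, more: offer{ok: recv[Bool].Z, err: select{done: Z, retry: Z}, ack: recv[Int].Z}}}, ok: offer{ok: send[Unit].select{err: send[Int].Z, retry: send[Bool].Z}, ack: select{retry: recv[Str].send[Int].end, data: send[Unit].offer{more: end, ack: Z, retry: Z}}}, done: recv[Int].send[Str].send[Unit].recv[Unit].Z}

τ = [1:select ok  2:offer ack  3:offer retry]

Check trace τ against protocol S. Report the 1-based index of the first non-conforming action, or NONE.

3

step 1: select ok  match  cont: offer{ok: send[Unit].select{err: send[Int].μZ.…, retry: send[Bool].μZ.…}, ack: select{retry: recv[Str].send[Int].end, data: send[Unit].offer{more: end, ack: μZ.…, retry: μZ.…}}}
step 2: offer ack  match  cont: select{retry: recv[Str].send[Int].end, data: send[Unit].offer{more: end, ack: μZ.…, retry: μZ.…}}
step 3: got offer retry, protocol expects select retry or select data  ✗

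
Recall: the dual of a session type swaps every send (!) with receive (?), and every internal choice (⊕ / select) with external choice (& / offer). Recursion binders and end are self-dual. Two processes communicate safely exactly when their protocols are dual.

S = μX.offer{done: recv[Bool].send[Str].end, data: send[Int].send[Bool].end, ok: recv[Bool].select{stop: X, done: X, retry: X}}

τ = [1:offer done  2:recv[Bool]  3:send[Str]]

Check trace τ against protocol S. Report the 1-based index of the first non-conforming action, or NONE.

@1 offer done  ✓  cont: recv[Bool].send[Str].end
@2 recv[Bool]  ✓  cont: send[Str].end
@3 send[Str]  ✓  cont: end
τ conforms to S (length 3)

NONE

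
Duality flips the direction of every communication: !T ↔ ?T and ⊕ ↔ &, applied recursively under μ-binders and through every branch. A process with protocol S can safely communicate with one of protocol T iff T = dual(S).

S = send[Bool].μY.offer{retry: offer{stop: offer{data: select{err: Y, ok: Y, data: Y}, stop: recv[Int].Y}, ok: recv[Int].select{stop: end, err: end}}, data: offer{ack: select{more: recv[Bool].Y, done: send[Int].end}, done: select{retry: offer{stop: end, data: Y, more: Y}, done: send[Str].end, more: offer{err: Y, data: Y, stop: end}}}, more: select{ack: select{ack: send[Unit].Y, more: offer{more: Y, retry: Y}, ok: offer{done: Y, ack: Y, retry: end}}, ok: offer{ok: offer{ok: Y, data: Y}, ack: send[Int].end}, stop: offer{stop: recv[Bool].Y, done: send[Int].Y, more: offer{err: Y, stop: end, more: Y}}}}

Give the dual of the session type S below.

recv[Bool].μY.select{retry: select{stop: select{data: offer{err: Y, ok: Y, data: Y}, stop: send[Int].Y}, ok: send[Int].offer{stop: end, err: end}}, data: select{ack: offer{more: send[Bool].Y, done: recv[Int].end}, done: offer{retry: select{stop: end, data: Y, more: Y}, done: recv[Str].end, more: select{err: Y, data: Y, stop: end}}}, more: offer{ack: offer{ack: recv[Unit].Y, more: select{more: Y, retry: Y}, ok: select{done: Y, ack: Y, retry: end}}, ok: select{ok: select{ok: Y, data: Y}, ack: recv[Int].end}, stop: select{stop: send[Bool].Y, done: recv[Int].Y, more: select{err: Y, stop: end, more: Y}}}}

send[Bool] → recv[Bool]
  μY → μY  (rec unchanged)
    offer{retry,data,more} → select{retry,data,more}  (external→internal)
      case retry:
        offer{stop,ok} → select{stop,ok}  (external→internal)
          case stop:
            offer{data,stop} → select{data,stop}  (external→internal)
              case data:
                select{err,ok,data} → offer{err,ok,data}  (internal→external)
                  case err:
                    Y ↦ Y
                  case ok:
                    Y ↦ Y
                  case data:
                    Y ↦ Y
              case stop:
                recv[Int] → send[Int]
                  Y ↦ Y
          case ok:
            recv[Int] → send[Int]
              select{stop,err} → offer{stop,err}  (internal→external)
                case stop:
                  end ↦ end
                case err:
                  end ↦ end
      case data:
        offer{ack,done} → select{ack,done}  (external→internal)
          case ack:
            select{more,done} → offer{more,done}  (internal→external)
              case more:
                recv[Bool] → send[Bool]
                  Y ↦ Y
              case done:
                send[Int] → recv[Int]
                  end ↦ end
          case done:
            select{retry,done,more} → offer{retry,done,more}  (internal→external)
              case retry:
                offer{stop,data,more} → select{stop,data,more}  (external→internal)
                  case stop:
                    end ↦ end
                  case data:
                    Y ↦ Y
                  case more:
                    Y ↦ Y
              case done:
                send[Str] → recv[Str]
                  end ↦ end
              case more:
                offer{err,data,stop} → select{err,data,stop}  (external→internal)
                  case err:
                    Y ↦ Y
                  case data:
                    Y ↦ Y
                  case stop:
                    end ↦ end
      case more:
        select{ack,ok,stop} → offer{ack,ok,stop}  (internal→external)
          case ack:
            select{ack,more,ok} → offer{ack,more,ok}  (internal→external)
              case ack:
                send[Unit] → recv[Unit]
                  Y ↦ Y
              case more:
                offer{more,retry} → select{more,retry}  (external→internal)
                  case more:
                    Y ↦ Y
                  case retry:
                    Y ↦ Y
              case ok:
                offer{done,ack,retry} → select{done,ack,retry}  (external→internal)
                  case done:
                    Y ↦ Y
                  case ack:
                    Y ↦ Y
                  case retry:
                    end ↦ end
          case ok:
            offer{ok,ack} → select{ok,ack}  (external→internal)
              case ok:
                offer{ok,data} → select{ok,data}  (external→internal)
                  case ok:
                    Y ↦ Y
                  case data:
                    Y ↦ Y
              case ack:
                send[Int] → recv[Int]
                  end ↦ end
          case stop:
            offer{stop,done,more} → select{stop,done,more}  (external→internal)
              case stop:
                recv[Bool] → send[Bool]
                  Y ↦ Y
              case done:
                send[Int] → recv[Int]
                  Y ↦ Y
              case more:
                offer{err,stop,more} → select{err,stop,more}  (external→internal)
                  case err:
                    Y ↦ Y
                  case stop:
                    end ↦ end
                  case more:
                    Y ↦ Y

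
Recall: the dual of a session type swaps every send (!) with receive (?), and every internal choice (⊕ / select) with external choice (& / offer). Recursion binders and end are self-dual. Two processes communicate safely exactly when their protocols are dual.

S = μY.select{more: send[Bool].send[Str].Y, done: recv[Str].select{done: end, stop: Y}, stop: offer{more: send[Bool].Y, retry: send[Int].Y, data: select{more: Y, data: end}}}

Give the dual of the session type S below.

μY.offer{more: recv[Bool].recv[Str].Y, done: send[Str].offer{done: end, stop: Y}, stop: select{more: recv[Bool].Y, retry: recv[Int].Y, data: offer{more: Y, data: end}}}

μY → μY  (rec unchanged)
  select{more,done,stop} → offer{more,done,stop}  (internal→external)
    [more]
      send[Bool] → recv[Bool]
        send[Str] → recv[Str]
          dual(Y) = Y
    [done]
      recv[Str] → send[Str]
        select{done,stop} → offer{done,stop}  (internal→external)
          [done]
            dual(end) = end
          [stop]
            dual(Y) = Y
    [stop]
      offer{more,retry,data} → select{more,retry,data}  (&→⊕)
        [more]
          send[Bool] → recv[Bool]
            dual(Y) = Y
        [retry]
          send[Int] → recv[Int]
            dual(Y) = Y
        [data]
          select{more,data} → offer{more,data}  (internal→external)
            [more]
              dual(Y) = Y
            [data]
              dual(end) = end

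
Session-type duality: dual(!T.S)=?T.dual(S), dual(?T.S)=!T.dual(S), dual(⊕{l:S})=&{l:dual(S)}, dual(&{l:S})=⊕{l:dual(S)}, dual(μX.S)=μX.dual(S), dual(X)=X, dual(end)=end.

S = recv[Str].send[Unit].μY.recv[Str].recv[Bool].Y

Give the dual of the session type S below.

send[Str].recv[Unit].μY.send[Str].send[Bool].Y

recv[Str] ↦ send[Str]
  send[Unit] ↦ recv[Unit]
    μY ↦ μY  (binder kept)
      recv[Str] ↦ send[Str]
        recv[Bool] ↦ send[Bool]
          dual(Y) = Y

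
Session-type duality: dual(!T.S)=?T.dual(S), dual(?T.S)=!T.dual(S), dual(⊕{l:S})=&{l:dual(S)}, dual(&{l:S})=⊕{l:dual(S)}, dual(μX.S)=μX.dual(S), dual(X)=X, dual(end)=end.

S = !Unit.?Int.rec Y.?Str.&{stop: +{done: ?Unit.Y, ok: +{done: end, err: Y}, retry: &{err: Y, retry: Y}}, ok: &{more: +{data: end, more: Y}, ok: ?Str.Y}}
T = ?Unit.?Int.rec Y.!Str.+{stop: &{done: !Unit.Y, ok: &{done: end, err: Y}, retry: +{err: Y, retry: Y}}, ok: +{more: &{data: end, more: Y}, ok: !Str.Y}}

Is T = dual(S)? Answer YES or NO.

!Unit vs ?Unit  ✓
  ?Int vs ?Int  ✗ same direction on both sides — not dual

NO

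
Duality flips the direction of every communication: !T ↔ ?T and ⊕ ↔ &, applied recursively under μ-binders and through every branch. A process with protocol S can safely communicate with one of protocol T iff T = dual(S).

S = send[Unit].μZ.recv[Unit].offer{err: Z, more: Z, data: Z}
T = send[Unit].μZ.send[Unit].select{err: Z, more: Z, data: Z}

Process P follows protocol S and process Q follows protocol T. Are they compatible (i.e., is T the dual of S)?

NO

send[Unit] ‖ send[Unit]  ✗ same direction on both sides — not dual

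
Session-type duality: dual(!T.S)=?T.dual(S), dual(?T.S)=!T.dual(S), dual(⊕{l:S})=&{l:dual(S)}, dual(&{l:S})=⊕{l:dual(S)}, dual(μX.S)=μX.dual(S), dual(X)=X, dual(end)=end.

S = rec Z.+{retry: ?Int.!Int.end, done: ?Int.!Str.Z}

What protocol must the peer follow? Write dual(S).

rec Z.&{retry: !Int.?Int.end, done: !Int.?Str.Z}

rec Z = rec Z  (rec unchanged)
  +{retry,done} = &{retry,done}  (⊕→&)
    [retry]
      ?Int = !Int
        !Int = ?Int
          dual(end) = end
    [done]
      ?Int = !Int
        !Str = ?Str
          dual(Z) = Z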